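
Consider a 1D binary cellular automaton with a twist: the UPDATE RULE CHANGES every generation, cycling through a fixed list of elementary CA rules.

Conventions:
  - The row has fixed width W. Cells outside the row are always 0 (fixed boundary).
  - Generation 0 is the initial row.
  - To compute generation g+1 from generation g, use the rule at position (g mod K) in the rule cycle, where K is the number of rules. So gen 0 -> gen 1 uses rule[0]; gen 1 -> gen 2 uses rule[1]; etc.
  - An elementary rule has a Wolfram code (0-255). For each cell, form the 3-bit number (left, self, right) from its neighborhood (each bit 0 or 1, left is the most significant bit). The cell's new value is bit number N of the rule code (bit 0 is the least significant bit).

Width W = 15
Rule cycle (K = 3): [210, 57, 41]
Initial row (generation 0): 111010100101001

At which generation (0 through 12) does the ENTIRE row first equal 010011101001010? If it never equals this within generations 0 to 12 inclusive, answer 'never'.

Answer: never

Derivation:
Gen 0: 111010100101001
Gen 1 (rule 210): 011000011000110
Gen 2 (rule 57): 010111010110101
Gen 3 (rule 41): 001100101101010
Gen 4 (rule 210): 010111000100001
Gen 5 (rule 57): 001100110011100
Gen 6 (rule 41): 101000100010001
Gen 7 (rule 210): 000101010101010
Gen 8 (rule 57): 110010101010101
Gen 9 (rule 41): 100001010101010
Gen 10 (rule 210): 010010000000001
Gen 11 (rule 57): 001001111111100
Gen 12 (rule 41): 100001000000001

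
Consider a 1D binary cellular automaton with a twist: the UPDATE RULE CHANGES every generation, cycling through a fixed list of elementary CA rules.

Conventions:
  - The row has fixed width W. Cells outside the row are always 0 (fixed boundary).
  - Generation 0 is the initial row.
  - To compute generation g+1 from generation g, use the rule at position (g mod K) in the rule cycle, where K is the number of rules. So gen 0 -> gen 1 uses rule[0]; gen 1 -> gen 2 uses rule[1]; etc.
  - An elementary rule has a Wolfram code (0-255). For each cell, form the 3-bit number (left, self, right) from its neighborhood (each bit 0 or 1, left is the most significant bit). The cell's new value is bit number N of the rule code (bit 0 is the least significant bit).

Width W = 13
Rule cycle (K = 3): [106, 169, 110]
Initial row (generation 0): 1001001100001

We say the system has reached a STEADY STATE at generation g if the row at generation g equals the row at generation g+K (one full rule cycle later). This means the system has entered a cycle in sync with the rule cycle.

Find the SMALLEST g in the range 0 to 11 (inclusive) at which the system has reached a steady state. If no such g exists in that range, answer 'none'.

Answer: none

Derivation:
Gen 0: 1001001100001
Gen 1 (rule 106): 0010011100010
Gen 2 (rule 169): 1000011001000
Gen 3 (rule 110): 1000111011000
Gen 4 (rule 106): 0001101111000
Gen 5 (rule 169): 1101011110011
Gen 6 (rule 110): 1111110010111
Gen 7 (rule 106): 1000010101101
Gen 8 (rule 169): 0011001011010
Gen 9 (rule 110): 0111011111110
Gen 10 (rule 106): 1101110000010
Gen 11 (rule 169): 1011100111000
Gen 12 (rule 110): 1110101101000
Gen 13 (rule 106): 1011011110000
Gen 14 (rule 169): 0110111100111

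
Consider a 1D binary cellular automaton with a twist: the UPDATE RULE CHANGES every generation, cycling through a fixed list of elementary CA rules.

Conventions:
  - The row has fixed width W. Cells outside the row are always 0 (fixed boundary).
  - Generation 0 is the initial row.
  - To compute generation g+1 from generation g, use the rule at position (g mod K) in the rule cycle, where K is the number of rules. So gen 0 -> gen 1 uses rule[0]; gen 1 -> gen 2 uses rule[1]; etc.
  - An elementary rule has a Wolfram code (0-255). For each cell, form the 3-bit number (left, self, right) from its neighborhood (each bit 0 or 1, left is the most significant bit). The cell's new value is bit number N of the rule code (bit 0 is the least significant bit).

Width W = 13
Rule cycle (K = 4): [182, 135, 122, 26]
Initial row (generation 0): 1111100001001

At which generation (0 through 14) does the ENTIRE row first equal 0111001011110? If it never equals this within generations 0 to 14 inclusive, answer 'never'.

Answer: 6

Derivation:
Gen 0: 1111100001001
Gen 1 (rule 182): 0111010011111
Gen 2 (rule 135): 1010010101110
Gen 3 (rule 122): 0101101011011
Gen 4 (rule 26): 1001000010010
Gen 5 (rule 182): 1111100111111
Gen 6 (rule 135): 0111001011110
Gen 7 (rule 122): 1101110110011
Gen 8 (rule 26): 1001000101110
Gen 9 (rule 182): 1111101110101
Gen 10 (rule 135): 0111000100101
Gen 11 (rule 122): 1101101011010
Gen 12 (rule 26): 1001000010001
Gen 13 (rule 182): 1111100111011
Gen 14 (rule 135): 0111001010000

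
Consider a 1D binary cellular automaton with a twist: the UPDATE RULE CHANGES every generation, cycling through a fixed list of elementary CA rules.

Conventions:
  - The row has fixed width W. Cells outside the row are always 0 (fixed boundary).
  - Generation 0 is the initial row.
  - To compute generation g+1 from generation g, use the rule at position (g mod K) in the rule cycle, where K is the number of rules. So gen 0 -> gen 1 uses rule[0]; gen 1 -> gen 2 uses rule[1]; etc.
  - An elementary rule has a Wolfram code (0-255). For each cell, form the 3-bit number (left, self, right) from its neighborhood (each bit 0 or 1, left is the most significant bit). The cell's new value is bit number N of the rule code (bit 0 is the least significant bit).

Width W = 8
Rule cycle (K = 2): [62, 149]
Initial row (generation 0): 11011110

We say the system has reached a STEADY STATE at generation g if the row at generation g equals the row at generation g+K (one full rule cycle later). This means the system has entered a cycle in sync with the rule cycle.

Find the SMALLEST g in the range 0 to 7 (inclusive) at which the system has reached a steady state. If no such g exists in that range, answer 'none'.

Answer: 6

Derivation:
Gen 0: 11011110
Gen 1 (rule 62): 10110001
Gen 2 (rule 149): 10001101
Gen 3 (rule 62): 11011011
Gen 4 (rule 149): 00000000
Gen 5 (rule 62): 00000000
Gen 6 (rule 149): 11111111
Gen 7 (rule 62): 10000000
Gen 8 (rule 149): 11111111
Gen 9 (rule 62): 10000000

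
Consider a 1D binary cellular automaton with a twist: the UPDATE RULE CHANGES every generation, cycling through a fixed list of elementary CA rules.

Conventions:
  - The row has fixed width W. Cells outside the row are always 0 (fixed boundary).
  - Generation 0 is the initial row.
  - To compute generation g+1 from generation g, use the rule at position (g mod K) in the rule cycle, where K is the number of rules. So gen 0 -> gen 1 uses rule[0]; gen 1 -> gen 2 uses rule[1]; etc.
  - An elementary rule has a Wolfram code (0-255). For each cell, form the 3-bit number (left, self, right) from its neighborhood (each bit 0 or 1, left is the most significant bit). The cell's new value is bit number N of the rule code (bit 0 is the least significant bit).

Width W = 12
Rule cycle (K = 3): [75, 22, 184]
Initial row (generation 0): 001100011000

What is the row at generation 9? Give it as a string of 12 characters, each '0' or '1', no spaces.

Answer: 000000000000

Derivation:
Gen 0: 001100011000
Gen 1 (rule 75): 111101111011
Gen 2 (rule 22): 000000000000
Gen 3 (rule 184): 000000000000
Gen 4 (rule 75): 111111111111
Gen 5 (rule 22): 000000000000
Gen 6 (rule 184): 000000000000
Gen 7 (rule 75): 111111111111
Gen 8 (rule 22): 000000000000
Gen 9 (rule 184): 000000000000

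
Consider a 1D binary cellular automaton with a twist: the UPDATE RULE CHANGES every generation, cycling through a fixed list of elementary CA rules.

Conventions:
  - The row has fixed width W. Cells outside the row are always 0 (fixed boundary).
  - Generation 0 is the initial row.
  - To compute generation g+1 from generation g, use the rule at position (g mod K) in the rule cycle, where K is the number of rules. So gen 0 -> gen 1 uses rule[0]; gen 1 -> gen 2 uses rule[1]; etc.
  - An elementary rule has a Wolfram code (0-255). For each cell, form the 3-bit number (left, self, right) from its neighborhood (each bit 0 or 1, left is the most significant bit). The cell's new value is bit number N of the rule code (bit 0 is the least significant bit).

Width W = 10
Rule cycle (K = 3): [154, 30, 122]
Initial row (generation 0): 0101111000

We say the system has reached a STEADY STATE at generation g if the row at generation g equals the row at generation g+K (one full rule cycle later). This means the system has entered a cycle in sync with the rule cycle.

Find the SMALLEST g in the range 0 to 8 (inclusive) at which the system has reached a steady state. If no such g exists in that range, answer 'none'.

Answer: none

Derivation:
Gen 0: 0101111000
Gen 1 (rule 154): 1001110100
Gen 2 (rule 30): 1111000110
Gen 3 (rule 122): 1001101111
Gen 4 (rule 154): 0111001110
Gen 5 (rule 30): 1100111001
Gen 6 (rule 122): 1111101110
Gen 7 (rule 154): 1111001101
Gen 8 (rule 30): 1000111001
Gen 9 (rule 122): 0101101110
Gen 10 (rule 154): 1001001101
Gen 11 (rule 30): 1111111001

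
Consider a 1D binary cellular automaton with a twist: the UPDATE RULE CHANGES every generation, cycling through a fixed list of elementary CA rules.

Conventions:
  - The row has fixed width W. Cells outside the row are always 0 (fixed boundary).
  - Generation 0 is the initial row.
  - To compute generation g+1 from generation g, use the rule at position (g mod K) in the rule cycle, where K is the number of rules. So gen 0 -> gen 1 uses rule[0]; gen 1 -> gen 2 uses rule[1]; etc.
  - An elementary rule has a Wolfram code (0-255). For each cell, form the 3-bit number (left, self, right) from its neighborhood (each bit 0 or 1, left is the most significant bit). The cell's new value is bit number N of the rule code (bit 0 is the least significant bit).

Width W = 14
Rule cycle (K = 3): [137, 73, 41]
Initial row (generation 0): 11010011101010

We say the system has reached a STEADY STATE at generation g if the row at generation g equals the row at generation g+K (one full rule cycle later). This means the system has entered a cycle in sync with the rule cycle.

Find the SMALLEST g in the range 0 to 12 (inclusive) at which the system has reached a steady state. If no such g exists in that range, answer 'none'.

Answer: none

Derivation:
Gen 0: 11010011101010
Gen 1 (rule 137): 10000011000000
Gen 2 (rule 73): 00111011011111
Gen 3 (rule 41): 10100110110000
Gen 4 (rule 137): 00000100100111
Gen 5 (rule 73): 11110000000101
Gen 6 (rule 41): 10000111110010
Gen 7 (rule 137): 00110111100000
Gen 8 (rule 73): 10110100101111
Gen 9 (rule 41): 01101000011000
Gen 10 (rule 137): 01000011010011
Gen 11 (rule 73): 00011011000011
Gen 12 (rule 41): 11010110011010
Gen 13 (rule 137): 10000100010000
Gen 14 (rule 73): 00110001000111
Gen 15 (rule 41): 10100100010100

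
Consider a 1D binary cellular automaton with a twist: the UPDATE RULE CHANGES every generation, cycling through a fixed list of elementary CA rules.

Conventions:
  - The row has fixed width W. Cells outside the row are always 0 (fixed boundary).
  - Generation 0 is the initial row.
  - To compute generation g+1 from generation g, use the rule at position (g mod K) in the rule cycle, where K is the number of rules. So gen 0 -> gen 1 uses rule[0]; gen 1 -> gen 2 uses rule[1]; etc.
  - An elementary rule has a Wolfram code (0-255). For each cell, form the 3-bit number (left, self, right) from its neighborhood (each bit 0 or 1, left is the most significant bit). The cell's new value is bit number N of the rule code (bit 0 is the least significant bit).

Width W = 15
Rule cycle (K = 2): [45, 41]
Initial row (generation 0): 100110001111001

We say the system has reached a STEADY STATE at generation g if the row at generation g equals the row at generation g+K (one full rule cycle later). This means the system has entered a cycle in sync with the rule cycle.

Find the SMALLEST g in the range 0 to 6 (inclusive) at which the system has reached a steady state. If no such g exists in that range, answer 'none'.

Answer: none

Derivation:
Gen 0: 100110001111001
Gen 1 (rule 45): 100100101000001
Gen 2 (rule 41): 000000010011100
Gen 3 (rule 45): 111111010010001
Gen 4 (rule 41): 100000100000100
Gen 5 (rule 45): 101110101110101
Gen 6 (rule 41): 011001011001010
Gen 7 (rule 45): 010001110001110
Gen 8 (rule 41): 000101000101000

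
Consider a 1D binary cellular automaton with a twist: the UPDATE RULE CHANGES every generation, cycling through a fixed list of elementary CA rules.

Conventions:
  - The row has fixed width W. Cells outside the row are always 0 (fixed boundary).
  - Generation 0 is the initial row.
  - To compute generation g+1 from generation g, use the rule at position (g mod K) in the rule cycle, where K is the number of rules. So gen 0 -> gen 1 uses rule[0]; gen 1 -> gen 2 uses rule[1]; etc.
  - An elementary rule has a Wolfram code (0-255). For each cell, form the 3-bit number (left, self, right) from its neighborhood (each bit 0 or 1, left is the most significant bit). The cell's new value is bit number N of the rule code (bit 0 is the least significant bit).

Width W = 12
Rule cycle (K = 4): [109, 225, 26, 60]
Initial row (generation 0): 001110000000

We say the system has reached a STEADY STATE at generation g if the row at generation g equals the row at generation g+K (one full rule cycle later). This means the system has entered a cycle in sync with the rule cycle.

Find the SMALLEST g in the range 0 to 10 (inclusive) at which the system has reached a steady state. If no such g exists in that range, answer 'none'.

Gen 0: 001110000000
Gen 1 (rule 109): 101010111111
Gen 2 (rule 225): 010101011111
Gen 3 (rule 26): 100000010000
Gen 4 (rule 60): 110000011000
Gen 5 (rule 109): 110111011011
Gen 6 (rule 225): 011011101101
Gen 7 (rule 26): 110010001000
Gen 8 (rule 60): 101011001100
Gen 9 (rule 109): 111111001101
Gen 10 (rule 225): 011111000110
Gen 11 (rule 26): 110000101101
Gen 12 (rule 60): 101000111011
Gen 13 (rule 109): 111010101111
Gen 14 (rule 225): 011101010111

Answer: none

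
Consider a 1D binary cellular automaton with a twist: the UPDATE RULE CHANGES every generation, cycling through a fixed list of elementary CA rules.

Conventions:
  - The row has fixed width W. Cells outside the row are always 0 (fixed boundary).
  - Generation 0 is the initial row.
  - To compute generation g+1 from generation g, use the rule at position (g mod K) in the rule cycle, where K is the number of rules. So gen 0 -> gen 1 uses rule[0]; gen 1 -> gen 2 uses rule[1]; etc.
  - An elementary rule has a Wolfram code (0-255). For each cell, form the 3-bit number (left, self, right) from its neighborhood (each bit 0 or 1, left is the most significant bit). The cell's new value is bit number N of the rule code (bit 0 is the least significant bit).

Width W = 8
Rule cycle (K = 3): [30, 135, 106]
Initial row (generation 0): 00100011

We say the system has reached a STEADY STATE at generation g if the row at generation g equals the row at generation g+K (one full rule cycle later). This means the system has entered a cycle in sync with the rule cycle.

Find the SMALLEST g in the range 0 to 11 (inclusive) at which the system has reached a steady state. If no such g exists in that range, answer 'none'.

Gen 0: 00100011
Gen 1 (rule 30): 01110110
Gen 2 (rule 135): 10100000
Gen 3 (rule 106): 01000000
Gen 4 (rule 30): 11100000
Gen 5 (rule 135): 01001111
Gen 6 (rule 106): 10011001
Gen 7 (rule 30): 11110111
Gen 8 (rule 135): 01100010
Gen 9 (rule 106): 11100100
Gen 10 (rule 30): 10011110
Gen 11 (rule 135): 10101100
Gen 12 (rule 106): 01011100
Gen 13 (rule 30): 11010010
Gen 14 (rule 135): 00010110

Answer: none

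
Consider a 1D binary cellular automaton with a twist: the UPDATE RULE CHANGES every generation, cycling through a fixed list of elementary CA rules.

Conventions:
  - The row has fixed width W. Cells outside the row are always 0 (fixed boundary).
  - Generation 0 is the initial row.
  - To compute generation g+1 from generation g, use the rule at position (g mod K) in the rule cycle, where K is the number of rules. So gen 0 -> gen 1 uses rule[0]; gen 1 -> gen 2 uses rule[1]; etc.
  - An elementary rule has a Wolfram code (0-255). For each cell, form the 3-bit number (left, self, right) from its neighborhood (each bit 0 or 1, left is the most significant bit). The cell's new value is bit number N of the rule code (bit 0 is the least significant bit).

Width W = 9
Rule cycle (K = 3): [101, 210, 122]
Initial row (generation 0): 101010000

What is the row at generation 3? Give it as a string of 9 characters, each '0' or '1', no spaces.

Answer: 110011111

Derivation:
Gen 0: 101010000
Gen 1 (rule 101): 111110111
Gen 2 (rule 210): 011110011
Gen 3 (rule 122): 110011111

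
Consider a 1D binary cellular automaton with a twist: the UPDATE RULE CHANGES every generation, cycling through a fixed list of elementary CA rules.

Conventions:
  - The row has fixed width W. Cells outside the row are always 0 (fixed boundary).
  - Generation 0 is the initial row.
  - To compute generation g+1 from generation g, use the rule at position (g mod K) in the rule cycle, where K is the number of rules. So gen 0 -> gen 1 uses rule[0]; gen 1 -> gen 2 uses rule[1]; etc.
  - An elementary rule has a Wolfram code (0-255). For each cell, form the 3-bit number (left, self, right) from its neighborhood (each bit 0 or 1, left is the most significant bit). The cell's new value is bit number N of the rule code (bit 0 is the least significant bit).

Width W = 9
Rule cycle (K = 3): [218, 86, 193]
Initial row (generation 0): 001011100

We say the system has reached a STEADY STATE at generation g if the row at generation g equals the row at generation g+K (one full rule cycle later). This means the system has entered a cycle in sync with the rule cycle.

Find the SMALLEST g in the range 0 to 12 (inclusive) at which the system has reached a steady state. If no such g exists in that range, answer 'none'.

Answer: 7

Derivation:
Gen 0: 001011100
Gen 1 (rule 218): 010011110
Gen 2 (rule 86): 111100011
Gen 3 (rule 193): 011101001
Gen 4 (rule 218): 111100110
Gen 5 (rule 86): 000111011
Gen 6 (rule 193): 110011001
Gen 7 (rule 218): 111111110
Gen 8 (rule 86): 000000011
Gen 9 (rule 193): 111111001
Gen 10 (rule 218): 111111110
Gen 11 (rule 86): 000000011
Gen 12 (rule 193): 111111001
Gen 13 (rule 218): 111111110
Gen 14 (rule 86): 000000011
Gen 15 (rule 193): 111111001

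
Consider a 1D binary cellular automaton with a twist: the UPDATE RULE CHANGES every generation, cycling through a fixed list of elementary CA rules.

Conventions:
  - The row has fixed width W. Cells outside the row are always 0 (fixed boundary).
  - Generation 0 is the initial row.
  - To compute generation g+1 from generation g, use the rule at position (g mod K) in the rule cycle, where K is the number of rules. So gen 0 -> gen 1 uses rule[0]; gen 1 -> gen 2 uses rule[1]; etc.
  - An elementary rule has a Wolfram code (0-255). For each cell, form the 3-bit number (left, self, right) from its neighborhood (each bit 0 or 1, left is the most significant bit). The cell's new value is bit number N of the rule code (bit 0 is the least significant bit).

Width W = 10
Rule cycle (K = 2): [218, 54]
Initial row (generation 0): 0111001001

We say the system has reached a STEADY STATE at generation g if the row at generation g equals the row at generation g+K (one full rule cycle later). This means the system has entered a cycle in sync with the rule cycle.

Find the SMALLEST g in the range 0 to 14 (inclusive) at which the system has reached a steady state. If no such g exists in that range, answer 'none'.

Answer: 10

Derivation:
Gen 0: 0111001001
Gen 1 (rule 218): 1111110110
Gen 2 (rule 54): 0000001001
Gen 3 (rule 218): 0000010110
Gen 4 (rule 54): 0000111001
Gen 5 (rule 218): 0001111110
Gen 6 (rule 54): 0010000001
Gen 7 (rule 218): 0101000010
Gen 8 (rule 54): 1111100111
Gen 9 (rule 218): 1111111111
Gen 10 (rule 54): 0000000000
Gen 11 (rule 218): 0000000000
Gen 12 (rule 54): 0000000000
Gen 13 (rule 218): 0000000000
Gen 14 (rule 54): 0000000000
Gen 15 (rule 218): 0000000000
Gen 16 (rule 54): 0000000000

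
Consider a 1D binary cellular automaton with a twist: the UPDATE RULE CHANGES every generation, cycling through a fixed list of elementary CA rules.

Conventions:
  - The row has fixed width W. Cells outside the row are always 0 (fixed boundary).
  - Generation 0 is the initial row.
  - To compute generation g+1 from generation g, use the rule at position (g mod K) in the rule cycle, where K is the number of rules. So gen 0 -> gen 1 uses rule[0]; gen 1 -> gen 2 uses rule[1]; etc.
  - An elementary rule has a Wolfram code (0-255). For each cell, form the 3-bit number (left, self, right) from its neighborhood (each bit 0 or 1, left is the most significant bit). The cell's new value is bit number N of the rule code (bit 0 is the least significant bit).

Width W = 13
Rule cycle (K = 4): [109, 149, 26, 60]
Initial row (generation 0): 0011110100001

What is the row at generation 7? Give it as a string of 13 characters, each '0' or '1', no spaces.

Gen 0: 0011110100001
Gen 1 (rule 109): 1010011101101
Gen 2 (rule 149): 1011001000001
Gen 3 (rule 26): 0010110100010
Gen 4 (rule 60): 0011101110011
Gen 5 (rule 109): 1010111010011
Gen 6 (rule 149): 1010010011000
Gen 7 (rule 26): 0001101110100

Answer: 0001101110100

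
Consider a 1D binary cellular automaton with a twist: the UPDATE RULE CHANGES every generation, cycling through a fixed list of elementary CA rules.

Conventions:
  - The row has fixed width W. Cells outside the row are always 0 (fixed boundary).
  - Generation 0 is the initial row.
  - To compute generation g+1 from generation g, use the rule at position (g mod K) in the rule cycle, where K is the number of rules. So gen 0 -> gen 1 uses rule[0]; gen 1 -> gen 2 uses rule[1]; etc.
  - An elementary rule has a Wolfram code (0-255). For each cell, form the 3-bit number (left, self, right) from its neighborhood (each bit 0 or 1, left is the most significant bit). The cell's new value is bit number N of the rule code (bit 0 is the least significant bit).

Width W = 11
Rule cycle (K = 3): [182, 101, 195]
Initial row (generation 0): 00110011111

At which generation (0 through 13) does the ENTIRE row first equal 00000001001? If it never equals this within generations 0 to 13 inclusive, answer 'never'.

Answer: 11

Derivation:
Gen 0: 00110011111
Gen 1 (rule 182): 01001101110
Gen 2 (rule 101): 01000110010
Gen 3 (rule 195): 10011010100
Gen 4 (rule 182): 11100111110
Gen 5 (rule 101): 00100000010
Gen 6 (rule 195): 11001111100
Gen 7 (rule 182): 00110111010
Gen 8 (rule 101): 10011001110
Gen 9 (rule 195): 00101010110
Gen 10 (rule 182): 01111111001
Gen 11 (rule 101): 00000001001
Gen 12 (rule 195): 11111110010
Gen 13 (rule 182): 01111101111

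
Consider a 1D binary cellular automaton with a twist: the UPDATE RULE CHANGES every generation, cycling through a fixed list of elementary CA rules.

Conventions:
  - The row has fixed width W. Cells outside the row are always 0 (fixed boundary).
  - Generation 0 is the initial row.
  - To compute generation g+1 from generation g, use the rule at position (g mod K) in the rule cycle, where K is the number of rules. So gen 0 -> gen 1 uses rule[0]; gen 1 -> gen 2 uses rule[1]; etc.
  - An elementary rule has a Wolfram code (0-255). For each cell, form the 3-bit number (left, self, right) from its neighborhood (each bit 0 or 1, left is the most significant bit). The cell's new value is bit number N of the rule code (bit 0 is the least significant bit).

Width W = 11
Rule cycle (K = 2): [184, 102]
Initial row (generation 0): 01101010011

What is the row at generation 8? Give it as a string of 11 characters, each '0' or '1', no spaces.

Answer: 00000001111

Derivation:
Gen 0: 01101010011
Gen 1 (rule 184): 01010101010
Gen 2 (rule 102): 11111111110
Gen 3 (rule 184): 11111111101
Gen 4 (rule 102): 00000000111
Gen 5 (rule 184): 00000000110
Gen 6 (rule 102): 00000001010
Gen 7 (rule 184): 00000000101
Gen 8 (rule 102): 00000001111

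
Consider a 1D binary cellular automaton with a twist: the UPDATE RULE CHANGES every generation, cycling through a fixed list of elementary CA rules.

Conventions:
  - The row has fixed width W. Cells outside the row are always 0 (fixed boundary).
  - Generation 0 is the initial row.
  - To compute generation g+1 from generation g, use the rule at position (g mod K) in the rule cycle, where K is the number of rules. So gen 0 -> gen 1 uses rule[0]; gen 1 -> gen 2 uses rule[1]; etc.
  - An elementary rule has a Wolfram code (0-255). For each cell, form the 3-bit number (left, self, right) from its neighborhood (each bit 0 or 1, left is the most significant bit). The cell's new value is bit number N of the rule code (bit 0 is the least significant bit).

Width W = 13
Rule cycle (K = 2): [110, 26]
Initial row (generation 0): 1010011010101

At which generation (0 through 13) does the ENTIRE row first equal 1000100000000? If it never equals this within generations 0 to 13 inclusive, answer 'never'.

Answer: 2

Derivation:
Gen 0: 1010011010101
Gen 1 (rule 110): 1110111111111
Gen 2 (rule 26): 1000100000000
Gen 3 (rule 110): 1001100000000
Gen 4 (rule 26): 0111010000000
Gen 5 (rule 110): 1101110000000
Gen 6 (rule 26): 1001001000000
Gen 7 (rule 110): 1011011000000
Gen 8 (rule 26): 0010010100000
Gen 9 (rule 110): 0110111100000
Gen 10 (rule 26): 1100100010000
Gen 11 (rule 110): 1101100110000
Gen 12 (rule 26): 1001011101000
Gen 13 (rule 110): 1011110111000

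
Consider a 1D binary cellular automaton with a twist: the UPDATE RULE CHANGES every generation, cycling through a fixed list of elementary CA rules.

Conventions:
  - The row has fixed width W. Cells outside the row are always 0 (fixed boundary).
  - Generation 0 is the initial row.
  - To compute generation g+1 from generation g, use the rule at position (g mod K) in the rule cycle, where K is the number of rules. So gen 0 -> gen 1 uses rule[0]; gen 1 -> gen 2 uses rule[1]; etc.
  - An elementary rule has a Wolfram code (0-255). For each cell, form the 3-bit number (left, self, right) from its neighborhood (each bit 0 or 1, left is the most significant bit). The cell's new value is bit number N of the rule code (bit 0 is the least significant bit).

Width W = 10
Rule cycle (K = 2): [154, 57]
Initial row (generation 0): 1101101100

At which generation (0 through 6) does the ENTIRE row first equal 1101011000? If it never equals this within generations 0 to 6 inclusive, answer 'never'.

Answer: never

Derivation:
Gen 0: 1101101100
Gen 1 (rule 154): 1001001010
Gen 2 (rule 57): 0100100101
Gen 3 (rule 154): 1011011000
Gen 4 (rule 57): 0110110111
Gen 5 (rule 154): 1100100110
Gen 6 (rule 57): 1010010101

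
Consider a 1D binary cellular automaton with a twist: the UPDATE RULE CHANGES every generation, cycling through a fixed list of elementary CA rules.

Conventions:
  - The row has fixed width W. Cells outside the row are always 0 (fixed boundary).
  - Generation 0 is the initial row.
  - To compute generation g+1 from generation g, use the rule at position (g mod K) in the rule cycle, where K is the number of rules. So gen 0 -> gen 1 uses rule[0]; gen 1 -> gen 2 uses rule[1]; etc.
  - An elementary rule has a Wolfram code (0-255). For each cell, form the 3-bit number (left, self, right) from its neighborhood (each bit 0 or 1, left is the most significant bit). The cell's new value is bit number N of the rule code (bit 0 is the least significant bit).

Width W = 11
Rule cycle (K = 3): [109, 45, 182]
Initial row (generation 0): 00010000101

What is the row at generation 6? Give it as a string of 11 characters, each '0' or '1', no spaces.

Gen 0: 00010000101
Gen 1 (rule 109): 11010110111
Gen 2 (rule 45): 10111101100
Gen 3 (rule 182): 11011010010
Gen 4 (rule 109): 11111110010
Gen 5 (rule 45): 10000000010
Gen 6 (rule 182): 11000000111

Answer: 11000000111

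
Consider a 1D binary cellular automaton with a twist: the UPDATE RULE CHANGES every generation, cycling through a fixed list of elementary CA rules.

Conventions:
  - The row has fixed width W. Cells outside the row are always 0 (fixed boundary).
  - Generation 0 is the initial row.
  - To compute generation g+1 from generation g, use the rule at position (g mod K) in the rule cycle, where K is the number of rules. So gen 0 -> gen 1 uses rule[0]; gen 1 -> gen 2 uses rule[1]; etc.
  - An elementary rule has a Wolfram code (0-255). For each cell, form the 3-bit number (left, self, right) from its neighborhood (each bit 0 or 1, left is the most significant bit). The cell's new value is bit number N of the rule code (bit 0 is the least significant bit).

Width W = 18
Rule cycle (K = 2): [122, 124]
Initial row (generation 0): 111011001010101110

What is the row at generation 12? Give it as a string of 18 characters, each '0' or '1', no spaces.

Gen 0: 111011001010101110
Gen 1 (rule 122): 101111110101011011
Gen 2 (rule 124): 111000011111111111
Gen 3 (rule 122): 101100110000000001
Gen 4 (rule 124): 111110111000000001
Gen 5 (rule 122): 100011101100000010
Gen 6 (rule 124): 110010111110000011
Gen 7 (rule 122): 111101100011000111
Gen 8 (rule 124): 100111110011100101
Gen 9 (rule 122): 011100011110111010
Gen 10 (rule 124): 010110010011101111
Gen 11 (rule 122): 101111101110111001
Gen 12 (rule 124): 111000111011101101

Answer: 111000111011101101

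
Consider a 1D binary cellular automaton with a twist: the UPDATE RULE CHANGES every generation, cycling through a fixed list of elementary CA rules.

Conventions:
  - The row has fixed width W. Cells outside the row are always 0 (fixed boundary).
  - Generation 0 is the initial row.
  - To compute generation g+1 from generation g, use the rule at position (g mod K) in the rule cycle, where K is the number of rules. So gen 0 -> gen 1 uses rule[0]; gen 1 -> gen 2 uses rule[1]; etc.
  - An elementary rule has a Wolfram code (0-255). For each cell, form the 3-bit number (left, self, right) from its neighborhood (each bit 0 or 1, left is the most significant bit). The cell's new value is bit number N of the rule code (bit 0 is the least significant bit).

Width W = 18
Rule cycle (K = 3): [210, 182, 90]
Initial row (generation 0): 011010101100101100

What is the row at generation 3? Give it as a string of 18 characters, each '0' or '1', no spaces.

Answer: 100110010000000110

Derivation:
Gen 0: 011010101100101100
Gen 1 (rule 210): 101000000111000110
Gen 2 (rule 182): 111100001010101001
Gen 3 (rule 90): 100110010000000110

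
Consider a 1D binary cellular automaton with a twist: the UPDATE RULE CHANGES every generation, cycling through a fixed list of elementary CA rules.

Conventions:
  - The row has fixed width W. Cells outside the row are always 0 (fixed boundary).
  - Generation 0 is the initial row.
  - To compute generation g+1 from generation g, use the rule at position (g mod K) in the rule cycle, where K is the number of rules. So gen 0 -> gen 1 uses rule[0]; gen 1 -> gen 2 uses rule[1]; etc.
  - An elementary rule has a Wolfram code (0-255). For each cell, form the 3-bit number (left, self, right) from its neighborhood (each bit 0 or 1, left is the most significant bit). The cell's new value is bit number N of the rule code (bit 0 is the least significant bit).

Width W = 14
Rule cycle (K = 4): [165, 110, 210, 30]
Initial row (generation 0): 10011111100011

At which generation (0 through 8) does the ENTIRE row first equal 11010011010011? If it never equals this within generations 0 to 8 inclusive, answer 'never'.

Gen 0: 10011111100011
Gen 1 (rule 165): 10001111001000
Gen 2 (rule 110): 10011001011000
Gen 3 (rule 210): 01101110001100
Gen 4 (rule 30): 11001001011010
Gen 5 (rule 165): 00001001100110
Gen 6 (rule 110): 00011011101110
Gen 7 (rule 210): 00101001100111
Gen 8 (rule 30): 01101111011100

Answer: never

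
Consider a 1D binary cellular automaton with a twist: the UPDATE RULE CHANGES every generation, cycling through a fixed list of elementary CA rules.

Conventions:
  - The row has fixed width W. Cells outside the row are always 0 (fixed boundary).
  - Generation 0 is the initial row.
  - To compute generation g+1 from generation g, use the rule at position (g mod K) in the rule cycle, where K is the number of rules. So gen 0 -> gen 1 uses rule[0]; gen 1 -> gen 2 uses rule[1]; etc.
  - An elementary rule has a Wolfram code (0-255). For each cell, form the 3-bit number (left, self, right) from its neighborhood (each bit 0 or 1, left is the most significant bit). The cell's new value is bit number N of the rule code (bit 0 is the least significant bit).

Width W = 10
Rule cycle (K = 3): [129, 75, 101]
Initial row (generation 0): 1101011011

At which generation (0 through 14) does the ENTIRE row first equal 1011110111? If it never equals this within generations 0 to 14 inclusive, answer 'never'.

Answer: 6

Derivation:
Gen 0: 1101011011
Gen 1 (rule 129): 0000000000
Gen 2 (rule 75): 1111111111
Gen 3 (rule 101): 0000000001
Gen 4 (rule 129): 1111111100
Gen 5 (rule 75): 1000000101
Gen 6 (rule 101): 1011110111
Gen 7 (rule 129): 0001100010
Gen 8 (rule 75): 1111101100
Gen 9 (rule 101): 0000110101
Gen 10 (rule 129): 1110000000
Gen 11 (rule 75): 1010111111
Gen 12 (rule 101): 1111000001
Gen 13 (rule 129): 0110011100
Gen 14 (rule 75): 1110110101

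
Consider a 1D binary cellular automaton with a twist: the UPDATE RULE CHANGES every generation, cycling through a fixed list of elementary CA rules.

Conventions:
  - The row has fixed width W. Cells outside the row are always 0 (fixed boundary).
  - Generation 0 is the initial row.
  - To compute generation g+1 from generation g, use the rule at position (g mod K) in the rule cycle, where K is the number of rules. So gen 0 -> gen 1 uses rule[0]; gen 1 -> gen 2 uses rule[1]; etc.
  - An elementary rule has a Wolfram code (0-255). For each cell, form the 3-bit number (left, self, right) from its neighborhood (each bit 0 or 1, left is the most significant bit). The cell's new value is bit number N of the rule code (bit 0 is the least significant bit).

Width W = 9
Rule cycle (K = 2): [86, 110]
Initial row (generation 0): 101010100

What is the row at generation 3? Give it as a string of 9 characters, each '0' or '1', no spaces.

Answer: 000000011

Derivation:
Gen 0: 101010100
Gen 1 (rule 86): 101010110
Gen 2 (rule 110): 111111110
Gen 3 (rule 86): 000000011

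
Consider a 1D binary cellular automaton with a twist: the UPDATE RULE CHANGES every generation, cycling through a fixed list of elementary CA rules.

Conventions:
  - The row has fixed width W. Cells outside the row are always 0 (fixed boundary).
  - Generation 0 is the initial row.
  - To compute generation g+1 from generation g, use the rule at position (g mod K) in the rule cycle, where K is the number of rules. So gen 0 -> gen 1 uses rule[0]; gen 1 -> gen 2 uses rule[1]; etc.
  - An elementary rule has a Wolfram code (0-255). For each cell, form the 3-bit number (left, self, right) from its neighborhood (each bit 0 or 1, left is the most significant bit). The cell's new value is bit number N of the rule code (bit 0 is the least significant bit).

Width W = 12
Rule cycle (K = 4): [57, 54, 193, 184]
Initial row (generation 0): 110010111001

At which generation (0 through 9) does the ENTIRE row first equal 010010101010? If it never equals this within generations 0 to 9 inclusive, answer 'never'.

Answer: 5

Derivation:
Gen 0: 110010111001
Gen 1 (rule 57): 101001100100
Gen 2 (rule 54): 111110011110
Gen 3 (rule 193): 011110001110
Gen 4 (rule 184): 011101001101
Gen 5 (rule 57): 010010101010
Gen 6 (rule 54): 111111111111
Gen 7 (rule 193): 011111111111
Gen 8 (rule 184): 011111111110
Gen 9 (rule 57): 010000000001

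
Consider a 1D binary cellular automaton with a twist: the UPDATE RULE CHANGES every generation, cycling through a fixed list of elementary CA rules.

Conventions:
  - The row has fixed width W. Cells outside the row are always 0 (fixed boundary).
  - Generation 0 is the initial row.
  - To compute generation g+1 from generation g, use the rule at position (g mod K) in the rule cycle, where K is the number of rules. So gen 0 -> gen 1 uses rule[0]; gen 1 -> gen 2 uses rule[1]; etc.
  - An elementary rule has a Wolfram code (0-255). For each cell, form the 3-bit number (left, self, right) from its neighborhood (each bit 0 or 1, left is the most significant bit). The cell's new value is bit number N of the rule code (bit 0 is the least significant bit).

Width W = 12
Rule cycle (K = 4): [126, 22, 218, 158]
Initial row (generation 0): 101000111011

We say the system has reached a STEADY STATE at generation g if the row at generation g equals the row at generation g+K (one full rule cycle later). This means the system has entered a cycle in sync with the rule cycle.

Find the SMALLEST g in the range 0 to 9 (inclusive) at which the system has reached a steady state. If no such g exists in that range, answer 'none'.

Answer: 2

Derivation:
Gen 0: 101000111011
Gen 1 (rule 126): 111101101111
Gen 2 (rule 22): 000000000000
Gen 3 (rule 218): 000000000000
Gen 4 (rule 158): 000000000000
Gen 5 (rule 126): 000000000000
Gen 6 (rule 22): 000000000000
Gen 7 (rule 218): 000000000000
Gen 8 (rule 158): 000000000000
Gen 9 (rule 126): 000000000000
Gen 10 (rule 22): 000000000000
Gen 11 (rule 218): 000000000000
Gen 12 (rule 158): 000000000000
Gen 13 (rule 126): 000000000000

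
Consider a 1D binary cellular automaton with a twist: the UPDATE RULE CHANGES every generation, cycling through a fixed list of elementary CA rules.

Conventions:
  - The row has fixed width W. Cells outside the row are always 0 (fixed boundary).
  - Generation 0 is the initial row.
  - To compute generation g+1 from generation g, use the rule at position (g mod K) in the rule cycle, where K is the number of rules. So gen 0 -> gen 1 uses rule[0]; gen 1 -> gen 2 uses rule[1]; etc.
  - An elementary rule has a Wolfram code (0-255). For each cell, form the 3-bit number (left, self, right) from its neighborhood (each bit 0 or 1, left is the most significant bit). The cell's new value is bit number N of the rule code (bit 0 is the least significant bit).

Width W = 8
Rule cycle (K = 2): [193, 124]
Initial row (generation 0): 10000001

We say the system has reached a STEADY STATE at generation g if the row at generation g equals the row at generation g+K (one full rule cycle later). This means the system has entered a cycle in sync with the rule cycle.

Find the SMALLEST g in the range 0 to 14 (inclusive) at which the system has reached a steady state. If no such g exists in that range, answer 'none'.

Answer: none

Derivation:
Gen 0: 10000001
Gen 1 (rule 193): 00111100
Gen 2 (rule 124): 00100110
Gen 3 (rule 193): 10000010
Gen 4 (rule 124): 11000011
Gen 5 (rule 193): 01011001
Gen 6 (rule 124): 01111101
Gen 7 (rule 193): 00111100
Gen 8 (rule 124): 00100110
Gen 9 (rule 193): 10000010
Gen 10 (rule 124): 11000011
Gen 11 (rule 193): 01011001
Gen 12 (rule 124): 01111101
Gen 13 (rule 193): 00111100
Gen 14 (rule 124): 00100110
Gen 15 (rule 193): 10000010
Gen 16 (rule 124): 11000011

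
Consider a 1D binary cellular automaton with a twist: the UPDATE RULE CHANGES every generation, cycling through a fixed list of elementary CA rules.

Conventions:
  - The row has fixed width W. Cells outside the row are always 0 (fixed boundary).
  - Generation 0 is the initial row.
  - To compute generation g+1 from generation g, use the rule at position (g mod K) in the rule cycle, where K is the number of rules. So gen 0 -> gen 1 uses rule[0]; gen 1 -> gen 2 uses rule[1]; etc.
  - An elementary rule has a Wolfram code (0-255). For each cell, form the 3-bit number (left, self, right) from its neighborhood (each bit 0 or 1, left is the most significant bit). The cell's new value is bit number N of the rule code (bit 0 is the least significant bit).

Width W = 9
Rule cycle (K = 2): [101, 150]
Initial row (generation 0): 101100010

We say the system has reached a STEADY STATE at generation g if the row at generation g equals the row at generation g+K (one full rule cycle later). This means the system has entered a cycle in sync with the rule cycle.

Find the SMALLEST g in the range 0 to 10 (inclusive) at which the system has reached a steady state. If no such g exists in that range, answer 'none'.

Answer: none

Derivation:
Gen 0: 101100010
Gen 1 (rule 101): 110101010
Gen 2 (rule 150): 000101011
Gen 3 (rule 101): 110111101
Gen 4 (rule 150): 000011001
Gen 5 (rule 101): 111001001
Gen 6 (rule 150): 010111111
Gen 7 (rule 101): 011000001
Gen 8 (rule 150): 100100011
Gen 9 (rule 101): 100101001
Gen 10 (rule 150): 111101111
Gen 11 (rule 101): 000110001
Gen 12 (rule 150): 001001011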